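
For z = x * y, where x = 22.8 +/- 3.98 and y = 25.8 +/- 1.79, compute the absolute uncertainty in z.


For a product z = x*y, the relative uncertainty is:
uz/z = sqrt((ux/x)^2 + (uy/y)^2)
Relative uncertainties: ux/x = 3.98/22.8 = 0.174561
uy/y = 1.79/25.8 = 0.06938
z = 22.8 * 25.8 = 588.2
uz = 588.2 * sqrt(0.174561^2 + 0.06938^2) = 110.497

110.497


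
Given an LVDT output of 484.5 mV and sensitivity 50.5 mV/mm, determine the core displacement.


Displacement = Vout / sensitivity.
d = 484.5 / 50.5
d = 9.594 mm

9.594 mm


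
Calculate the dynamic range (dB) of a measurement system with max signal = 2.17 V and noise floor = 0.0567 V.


Dynamic range = 20 * log10(Vmax / Vnoise).
DR = 20 * log10(2.17 / 0.0567)
DR = 20 * log10(38.27)
DR = 31.66 dB

31.66 dB


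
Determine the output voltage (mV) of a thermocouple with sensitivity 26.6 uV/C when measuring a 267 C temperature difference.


The thermocouple output V = sensitivity * dT.
V = 26.6 uV/C * 267 C
V = 7102.2 uV
V = 7.102 mV

7.102 mV


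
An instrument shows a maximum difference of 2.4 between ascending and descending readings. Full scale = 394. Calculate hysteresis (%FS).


Hysteresis = (max difference / full scale) * 100%.
H = (2.4 / 394) * 100
H = 0.609 %FS

0.609 %FS


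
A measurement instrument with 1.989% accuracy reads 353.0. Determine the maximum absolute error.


Absolute error = (accuracy% / 100) * reading.
Error = (1.989 / 100) * 353.0
Error = 0.01989 * 353.0
Error = 7.0212

7.0212


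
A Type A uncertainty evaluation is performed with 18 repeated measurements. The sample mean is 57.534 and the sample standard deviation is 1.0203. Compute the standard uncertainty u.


The standard uncertainty for Type A evaluation is u = s / sqrt(n).
u = 1.0203 / sqrt(18)
u = 1.0203 / 4.2426
u = 0.2405

0.2405


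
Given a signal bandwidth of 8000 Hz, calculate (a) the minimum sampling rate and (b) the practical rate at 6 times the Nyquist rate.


By Nyquist theorem, fs_min = 2 * fmax.
fs_min = 2 * 8000 = 16000 Hz
Practical rate = 6 * fs_min = 6 * 16000 = 96000 Hz

fs_min = 16000 Hz, fs_practical = 96000 Hz


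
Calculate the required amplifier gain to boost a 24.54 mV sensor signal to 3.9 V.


Gain = Vout / Vin (converting to same units).
G = 3.9 V / 24.54 mV
G = 3900.0 mV / 24.54 mV
G = 158.92

158.92


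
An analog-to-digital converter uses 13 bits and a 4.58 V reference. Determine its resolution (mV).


The resolution (LSB) of an ADC is Vref / 2^n.
LSB = 4.58 / 2^13
LSB = 4.58 / 8192
LSB = 0.00055908 V = 0.55908203 mV

0.55908203 mV


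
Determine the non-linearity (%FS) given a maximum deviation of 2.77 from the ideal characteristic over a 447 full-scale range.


Linearity error = (max deviation / full scale) * 100%.
Linearity = (2.77 / 447) * 100
Linearity = 0.62 %FS

0.62 %FS


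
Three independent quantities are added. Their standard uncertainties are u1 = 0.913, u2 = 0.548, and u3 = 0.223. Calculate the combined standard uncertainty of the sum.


For a sum of independent quantities, uc = sqrt(u1^2 + u2^2 + u3^2).
uc = sqrt(0.913^2 + 0.548^2 + 0.223^2)
uc = sqrt(0.833569 + 0.300304 + 0.049729)
uc = 1.0879

1.0879


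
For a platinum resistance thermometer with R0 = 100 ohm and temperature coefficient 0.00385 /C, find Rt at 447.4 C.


The RTD equation: Rt = R0 * (1 + alpha * T).
Rt = 100 * (1 + 0.00385 * 447.4)
Rt = 100 * (1 + 1.72249)
Rt = 100 * 2.72249
Rt = 272.249 ohm

272.249 ohm


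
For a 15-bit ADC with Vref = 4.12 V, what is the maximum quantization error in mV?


The maximum quantization error is +/- LSB/2.
LSB = Vref / 2^n = 4.12 / 32768 = 0.00012573 V
Max error = LSB / 2 = 0.00012573 / 2 = 6.287e-05 V
Max error = 0.0629 mV

0.0629 mV


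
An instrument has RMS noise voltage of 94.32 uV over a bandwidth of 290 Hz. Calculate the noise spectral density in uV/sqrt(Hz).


Noise spectral density = Vrms / sqrt(BW).
NSD = 94.32 / sqrt(290)
NSD = 94.32 / 17.0294
NSD = 5.5387 uV/sqrt(Hz)

5.5387 uV/sqrt(Hz)


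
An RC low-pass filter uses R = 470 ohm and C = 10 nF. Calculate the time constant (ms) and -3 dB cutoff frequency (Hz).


Time constant: tau = R * C.
tau = 470 * 1.00e-08 = 4.7e-06 s
tau = 0.0047 ms
Cutoff frequency: fc = 1 / (2*pi*R*C).
fc = 1 / (2*pi*4.7e-06) = 33862.75 Hz

tau = 0.0047 ms, fc = 33862.75 Hz


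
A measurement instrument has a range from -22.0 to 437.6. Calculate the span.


Span = upper range - lower range.
Span = 437.6 - (-22.0)
Span = 459.6

459.6


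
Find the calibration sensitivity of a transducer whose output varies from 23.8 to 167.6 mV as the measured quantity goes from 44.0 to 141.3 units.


Sensitivity = (y2 - y1) / (x2 - x1).
S = (167.6 - 23.8) / (141.3 - 44.0)
S = 143.8 / 97.3
S = 1.4779 mV/unit

1.4779 mV/unit


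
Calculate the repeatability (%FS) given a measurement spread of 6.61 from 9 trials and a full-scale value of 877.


Repeatability = (spread / full scale) * 100%.
R = (6.61 / 877) * 100
R = 0.754 %FS

0.754 %FS


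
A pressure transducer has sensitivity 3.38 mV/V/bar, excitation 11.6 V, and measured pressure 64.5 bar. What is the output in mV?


Output = sensitivity * Vex * P.
Vout = 3.38 * 11.6 * 64.5
Vout = 39.208 * 64.5
Vout = 2528.92 mV

2528.92 mV


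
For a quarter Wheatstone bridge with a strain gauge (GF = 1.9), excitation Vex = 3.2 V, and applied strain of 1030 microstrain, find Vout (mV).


Quarter bridge output: Vout = (GF * epsilon * Vex) / 4.
Vout = (1.9 * 1030e-6 * 3.2) / 4
Vout = 0.0062624 / 4 V
Vout = 0.0015656 V = 1.5656 mV

1.5656 mV


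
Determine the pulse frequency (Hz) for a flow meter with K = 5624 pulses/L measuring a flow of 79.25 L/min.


Frequency = K * Q / 60 (converting L/min to L/s).
f = 5624 * 79.25 / 60
f = 445702.0 / 60
f = 7428.37 Hz

7428.37 Hz


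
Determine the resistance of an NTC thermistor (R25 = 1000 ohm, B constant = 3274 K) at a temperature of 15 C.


NTC thermistor equation: Rt = R25 * exp(B * (1/T - 1/T25)).
T in Kelvin: 288.15 K, T25 = 298.15 K
1/T - 1/T25 = 1/288.15 - 1/298.15 = 0.0001164
B * (1/T - 1/T25) = 3274 * 0.0001164 = 0.3811
Rt = 1000 * exp(0.3811) = 1463.9 ohm

1463.9 ohm


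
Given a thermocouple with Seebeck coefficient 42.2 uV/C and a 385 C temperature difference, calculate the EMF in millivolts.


The thermocouple output V = sensitivity * dT.
V = 42.2 uV/C * 385 C
V = 16247.0 uV
V = 16.247 mV

16.247 mV


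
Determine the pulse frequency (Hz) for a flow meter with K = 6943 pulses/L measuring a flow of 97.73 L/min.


Frequency = K * Q / 60 (converting L/min to L/s).
f = 6943 * 97.73 / 60
f = 678539.39 / 60
f = 11308.99 Hz

11308.99 Hz


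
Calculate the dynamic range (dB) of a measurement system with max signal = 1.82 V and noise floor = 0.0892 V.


Dynamic range = 20 * log10(Vmax / Vnoise).
DR = 20 * log10(1.82 / 0.0892)
DR = 20 * log10(20.4)
DR = 26.19 dB

26.19 dB


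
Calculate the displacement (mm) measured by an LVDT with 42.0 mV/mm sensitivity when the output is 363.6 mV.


Displacement = Vout / sensitivity.
d = 363.6 / 42.0
d = 8.657 mm

8.657 mm


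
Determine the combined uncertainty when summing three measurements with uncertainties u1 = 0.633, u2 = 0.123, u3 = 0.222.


For a sum of independent quantities, uc = sqrt(u1^2 + u2^2 + u3^2).
uc = sqrt(0.633^2 + 0.123^2 + 0.222^2)
uc = sqrt(0.400689 + 0.015129 + 0.049284)
uc = 0.682

0.682


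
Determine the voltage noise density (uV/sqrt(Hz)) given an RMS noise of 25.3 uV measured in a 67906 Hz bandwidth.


Noise spectral density = Vrms / sqrt(BW).
NSD = 25.3 / sqrt(67906)
NSD = 25.3 / 260.5878
NSD = 0.0971 uV/sqrt(Hz)

0.0971 uV/sqrt(Hz)


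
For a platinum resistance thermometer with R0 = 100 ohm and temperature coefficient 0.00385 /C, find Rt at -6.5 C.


The RTD equation: Rt = R0 * (1 + alpha * T).
Rt = 100 * (1 + 0.00385 * -6.5)
Rt = 100 * (1 + -0.025025)
Rt = 100 * 0.974975
Rt = 97.498 ohm

97.498 ohm


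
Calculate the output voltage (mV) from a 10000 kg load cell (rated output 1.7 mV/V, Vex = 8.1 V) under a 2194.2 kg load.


Vout = rated_output * Vex * (load / capacity).
Vout = 1.7 * 8.1 * (2194.2 / 10000)
Vout = 1.7 * 8.1 * 0.21942
Vout = 3.021 mV

3.021 mV


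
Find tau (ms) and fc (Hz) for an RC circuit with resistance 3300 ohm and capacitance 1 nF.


Time constant: tau = R * C.
tau = 3300 * 1.00e-09 = 3.3e-06 s
tau = 0.0033 ms
Cutoff frequency: fc = 1 / (2*pi*R*C).
fc = 1 / (2*pi*3.3e-06) = 48228.77 Hz

tau = 0.0033 ms, fc = 48228.77 Hz


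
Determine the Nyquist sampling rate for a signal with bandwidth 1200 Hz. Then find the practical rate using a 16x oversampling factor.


By Nyquist theorem, fs_min = 2 * fmax.
fs_min = 2 * 1200 = 2400 Hz
Practical rate = 16 * fs_min = 16 * 2400 = 38400 Hz

fs_min = 2400 Hz, fs_practical = 38400 Hz


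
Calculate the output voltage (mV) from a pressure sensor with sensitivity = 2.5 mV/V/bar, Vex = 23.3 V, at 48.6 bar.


Output = sensitivity * Vex * P.
Vout = 2.5 * 23.3 * 48.6
Vout = 58.25 * 48.6
Vout = 2830.95 mV

2830.95 mV


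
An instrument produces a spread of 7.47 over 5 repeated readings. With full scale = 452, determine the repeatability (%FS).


Repeatability = (spread / full scale) * 100%.
R = (7.47 / 452) * 100
R = 1.653 %FS

1.653 %FS


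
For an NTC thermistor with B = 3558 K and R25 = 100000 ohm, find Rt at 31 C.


NTC thermistor equation: Rt = R25 * exp(B * (1/T - 1/T25)).
T in Kelvin: 304.15 K, T25 = 298.15 K
1/T - 1/T25 = 1/304.15 - 1/298.15 = -6.617e-05
B * (1/T - 1/T25) = 3558 * -6.617e-05 = -0.2354
Rt = 100000 * exp(-0.2354) = 79024.3 ohm

79024.3 ohm


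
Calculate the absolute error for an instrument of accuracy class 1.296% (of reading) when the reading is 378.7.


Absolute error = (accuracy% / 100) * reading.
Error = (1.296 / 100) * 378.7
Error = 0.01296 * 378.7
Error = 4.908

4.908


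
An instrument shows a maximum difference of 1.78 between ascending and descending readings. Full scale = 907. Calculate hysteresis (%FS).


Hysteresis = (max difference / full scale) * 100%.
H = (1.78 / 907) * 100
H = 0.196 %FS

0.196 %FS


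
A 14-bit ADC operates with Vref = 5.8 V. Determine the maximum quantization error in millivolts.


The maximum quantization error is +/- LSB/2.
LSB = Vref / 2^n = 5.8 / 16384 = 0.000354 V
Max error = LSB / 2 = 0.000354 / 2 = 0.000177 V
Max error = 0.177 mV

0.177 mV


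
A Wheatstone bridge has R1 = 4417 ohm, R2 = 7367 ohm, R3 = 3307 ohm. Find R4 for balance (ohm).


At balance: R1*R4 = R2*R3, so R4 = R2*R3/R1.
R4 = 7367 * 3307 / 4417
R4 = 24362669 / 4417
R4 = 5515.66 ohm

5515.66 ohm


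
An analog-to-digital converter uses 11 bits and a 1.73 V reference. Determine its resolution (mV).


The resolution (LSB) of an ADC is Vref / 2^n.
LSB = 1.73 / 2^11
LSB = 1.73 / 2048
LSB = 0.00084473 V = 0.84472656 mV

0.84472656 mV


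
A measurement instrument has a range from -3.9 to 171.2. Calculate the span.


Span = upper range - lower range.
Span = 171.2 - (-3.9)
Span = 175.1

175.1


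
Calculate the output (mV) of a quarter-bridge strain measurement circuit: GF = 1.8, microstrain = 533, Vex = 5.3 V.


Quarter bridge output: Vout = (GF * epsilon * Vex) / 4.
Vout = (1.8 * 533e-6 * 5.3) / 4
Vout = 0.00508482 / 4 V
Vout = 0.0012712 V = 1.2712 mV

1.2712 mV


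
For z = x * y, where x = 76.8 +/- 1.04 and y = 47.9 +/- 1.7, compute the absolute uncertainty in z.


For a product z = x*y, the relative uncertainty is:
uz/z = sqrt((ux/x)^2 + (uy/y)^2)
Relative uncertainties: ux/x = 1.04/76.8 = 0.013542
uy/y = 1.7/47.9 = 0.035491
z = 76.8 * 47.9 = 3678.7
uz = 3678.7 * sqrt(0.013542^2 + 0.035491^2) = 139.741

139.741


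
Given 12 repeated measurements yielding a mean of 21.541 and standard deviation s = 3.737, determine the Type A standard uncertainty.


The standard uncertainty for Type A evaluation is u = s / sqrt(n).
u = 3.737 / sqrt(12)
u = 3.737 / 3.4641
u = 1.0788

1.0788


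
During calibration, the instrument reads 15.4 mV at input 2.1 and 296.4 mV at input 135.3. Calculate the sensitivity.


Sensitivity = (y2 - y1) / (x2 - x1).
S = (296.4 - 15.4) / (135.3 - 2.1)
S = 281.0 / 133.2
S = 2.1096 mV/unit

2.1096 mV/unit


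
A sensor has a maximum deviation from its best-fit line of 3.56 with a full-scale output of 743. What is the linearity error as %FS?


Linearity error = (max deviation / full scale) * 100%.
Linearity = (3.56 / 743) * 100
Linearity = 0.479 %FS

0.479 %FS


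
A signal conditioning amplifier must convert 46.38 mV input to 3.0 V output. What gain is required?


Gain = Vout / Vin (converting to same units).
G = 3.0 V / 46.38 mV
G = 3000.0 mV / 46.38 mV
G = 64.68

64.68


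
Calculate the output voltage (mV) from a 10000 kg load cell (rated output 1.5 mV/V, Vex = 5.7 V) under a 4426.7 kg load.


Vout = rated_output * Vex * (load / capacity).
Vout = 1.5 * 5.7 * (4426.7 / 10000)
Vout = 1.5 * 5.7 * 0.44267
Vout = 3.785 mV

3.785 mV


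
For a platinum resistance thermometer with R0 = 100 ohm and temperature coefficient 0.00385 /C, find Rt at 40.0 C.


The RTD equation: Rt = R0 * (1 + alpha * T).
Rt = 100 * (1 + 0.00385 * 40.0)
Rt = 100 * (1 + 0.154)
Rt = 100 * 1.154
Rt = 115.4 ohm

115.4 ohm


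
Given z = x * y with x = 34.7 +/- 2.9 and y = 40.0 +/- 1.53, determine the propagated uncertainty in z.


For a product z = x*y, the relative uncertainty is:
uz/z = sqrt((ux/x)^2 + (uy/y)^2)
Relative uncertainties: ux/x = 2.9/34.7 = 0.083573
uy/y = 1.53/40.0 = 0.03825
z = 34.7 * 40.0 = 1388.0
uz = 1388.0 * sqrt(0.083573^2 + 0.03825^2) = 127.572

127.572


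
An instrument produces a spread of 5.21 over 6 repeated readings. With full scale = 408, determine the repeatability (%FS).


Repeatability = (spread / full scale) * 100%.
R = (5.21 / 408) * 100
R = 1.277 %FS

1.277 %FS


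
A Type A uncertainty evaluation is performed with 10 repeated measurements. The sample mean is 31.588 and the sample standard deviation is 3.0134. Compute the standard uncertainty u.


The standard uncertainty for Type A evaluation is u = s / sqrt(n).
u = 3.0134 / sqrt(10)
u = 3.0134 / 3.1623
u = 0.9529

0.9529


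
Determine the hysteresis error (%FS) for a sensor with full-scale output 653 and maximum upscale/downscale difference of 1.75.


Hysteresis = (max difference / full scale) * 100%.
H = (1.75 / 653) * 100
H = 0.268 %FS

0.268 %FS


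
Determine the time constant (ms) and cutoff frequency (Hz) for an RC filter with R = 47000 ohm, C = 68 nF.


Time constant: tau = R * C.
tau = 47000 * 6.80e-08 = 0.003196 s
tau = 3.196 ms
Cutoff frequency: fc = 1 / (2*pi*R*C).
fc = 1 / (2*pi*0.003196) = 49.8 Hz

tau = 3.196 ms, fc = 49.8 Hz


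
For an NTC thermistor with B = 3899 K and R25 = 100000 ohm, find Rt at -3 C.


NTC thermistor equation: Rt = R25 * exp(B * (1/T - 1/T25)).
T in Kelvin: 270.15 K, T25 = 298.15 K
1/T - 1/T25 = 1/270.15 - 1/298.15 = 0.00034763
B * (1/T - 1/T25) = 3899 * 0.00034763 = 1.3554
Rt = 100000 * exp(1.3554) = 387836.0 ohm

387836.0 ohm


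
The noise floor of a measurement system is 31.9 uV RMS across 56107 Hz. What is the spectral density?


Noise spectral density = Vrms / sqrt(BW).
NSD = 31.9 / sqrt(56107)
NSD = 31.9 / 236.8692
NSD = 0.1347 uV/sqrt(Hz)

0.1347 uV/sqrt(Hz)


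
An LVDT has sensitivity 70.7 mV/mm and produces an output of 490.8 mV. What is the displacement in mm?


Displacement = Vout / sensitivity.
d = 490.8 / 70.7
d = 6.942 mm

6.942 mm


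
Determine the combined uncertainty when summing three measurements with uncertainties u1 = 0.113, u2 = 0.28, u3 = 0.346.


For a sum of independent quantities, uc = sqrt(u1^2 + u2^2 + u3^2).
uc = sqrt(0.113^2 + 0.28^2 + 0.346^2)
uc = sqrt(0.012769 + 0.0784 + 0.119716)
uc = 0.4592

0.4592


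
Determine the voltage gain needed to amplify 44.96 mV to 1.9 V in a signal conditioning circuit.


Gain = Vout / Vin (converting to same units).
G = 1.9 V / 44.96 mV
G = 1900.0 mV / 44.96 mV
G = 42.26

42.26


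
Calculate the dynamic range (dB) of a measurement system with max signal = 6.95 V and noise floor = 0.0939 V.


Dynamic range = 20 * log10(Vmax / Vnoise).
DR = 20 * log10(6.95 / 0.0939)
DR = 20 * log10(74.01)
DR = 37.39 dB

37.39 dB


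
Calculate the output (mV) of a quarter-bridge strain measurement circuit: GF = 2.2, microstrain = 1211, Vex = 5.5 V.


Quarter bridge output: Vout = (GF * epsilon * Vex) / 4.
Vout = (2.2 * 1211e-6 * 5.5) / 4
Vout = 0.0146531 / 4 V
Vout = 0.00366328 V = 3.6633 mV

3.6633 mV


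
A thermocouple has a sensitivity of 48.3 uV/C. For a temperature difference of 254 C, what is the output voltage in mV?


The thermocouple output V = sensitivity * dT.
V = 48.3 uV/C * 254 C
V = 12268.2 uV
V = 12.268 mV

12.268 mV


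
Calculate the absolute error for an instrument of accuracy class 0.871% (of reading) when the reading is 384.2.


Absolute error = (accuracy% / 100) * reading.
Error = (0.871 / 100) * 384.2
Error = 0.00871 * 384.2
Error = 3.3464

3.3464


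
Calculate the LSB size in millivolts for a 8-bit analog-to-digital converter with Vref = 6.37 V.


The resolution (LSB) of an ADC is Vref / 2^n.
LSB = 6.37 / 2^8
LSB = 6.37 / 256
LSB = 0.02488281 V = 24.8828125 mV

24.8828125 mV


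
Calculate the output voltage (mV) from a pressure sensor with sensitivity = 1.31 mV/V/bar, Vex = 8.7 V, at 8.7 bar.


Output = sensitivity * Vex * P.
Vout = 1.31 * 8.7 * 8.7
Vout = 11.397 * 8.7
Vout = 99.15 mV

99.15 mV


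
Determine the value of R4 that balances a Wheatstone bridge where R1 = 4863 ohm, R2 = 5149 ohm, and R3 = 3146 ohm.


At balance: R1*R4 = R2*R3, so R4 = R2*R3/R1.
R4 = 5149 * 3146 / 4863
R4 = 16198754 / 4863
R4 = 3331.02 ohm

3331.02 ohm


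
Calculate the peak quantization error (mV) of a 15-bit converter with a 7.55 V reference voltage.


The maximum quantization error is +/- LSB/2.
LSB = Vref / 2^n = 7.55 / 32768 = 0.00023041 V
Max error = LSB / 2 = 0.00023041 / 2 = 0.0001152 V
Max error = 0.1152 mV

0.1152 mV


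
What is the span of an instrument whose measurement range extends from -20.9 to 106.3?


Span = upper range - lower range.
Span = 106.3 - (-20.9)
Span = 127.2

127.2


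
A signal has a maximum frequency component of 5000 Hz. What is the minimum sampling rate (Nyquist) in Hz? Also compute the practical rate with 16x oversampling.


By Nyquist theorem, fs_min = 2 * fmax.
fs_min = 2 * 5000 = 10000 Hz
Practical rate = 16 * fs_min = 16 * 10000 = 160000 Hz

fs_min = 10000 Hz, fs_practical = 160000 Hz


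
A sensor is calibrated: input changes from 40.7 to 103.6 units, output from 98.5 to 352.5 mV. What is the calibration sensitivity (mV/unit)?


Sensitivity = (y2 - y1) / (x2 - x1).
S = (352.5 - 98.5) / (103.6 - 40.7)
S = 254.0 / 62.9
S = 4.0382 mV/unit

4.0382 mV/unit


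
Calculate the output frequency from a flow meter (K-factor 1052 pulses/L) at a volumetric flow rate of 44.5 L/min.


Frequency = K * Q / 60 (converting L/min to L/s).
f = 1052 * 44.5 / 60
f = 46814.0 / 60
f = 780.23 Hz

780.23 Hz


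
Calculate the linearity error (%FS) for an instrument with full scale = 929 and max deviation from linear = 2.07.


Linearity error = (max deviation / full scale) * 100%.
Linearity = (2.07 / 929) * 100
Linearity = 0.223 %FS

0.223 %FS


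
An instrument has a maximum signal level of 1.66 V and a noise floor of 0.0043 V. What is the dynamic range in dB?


Dynamic range = 20 * log10(Vmax / Vnoise).
DR = 20 * log10(1.66 / 0.0043)
DR = 20 * log10(386.05)
DR = 51.73 dB

51.73 dB


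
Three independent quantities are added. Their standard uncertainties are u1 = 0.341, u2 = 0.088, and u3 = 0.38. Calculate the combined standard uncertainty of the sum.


For a sum of independent quantities, uc = sqrt(u1^2 + u2^2 + u3^2).
uc = sqrt(0.341^2 + 0.088^2 + 0.38^2)
uc = sqrt(0.116281 + 0.007744 + 0.1444)
uc = 0.5181

0.5181


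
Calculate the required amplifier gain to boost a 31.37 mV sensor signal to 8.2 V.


Gain = Vout / Vin (converting to same units).
G = 8.2 V / 31.37 mV
G = 8200.0 mV / 31.37 mV
G = 261.4

261.4


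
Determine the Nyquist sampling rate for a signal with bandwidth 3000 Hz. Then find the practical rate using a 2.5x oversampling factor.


By Nyquist theorem, fs_min = 2 * fmax.
fs_min = 2 * 3000 = 6000 Hz
Practical rate = 2.5 * fs_min = 2.5 * 6000 = 15000 Hz

fs_min = 6000 Hz, fs_practical = 15000 Hz


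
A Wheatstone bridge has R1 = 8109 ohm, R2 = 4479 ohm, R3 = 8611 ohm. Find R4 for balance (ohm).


At balance: R1*R4 = R2*R3, so R4 = R2*R3/R1.
R4 = 4479 * 8611 / 8109
R4 = 38568669 / 8109
R4 = 4756.28 ohm

4756.28 ohm


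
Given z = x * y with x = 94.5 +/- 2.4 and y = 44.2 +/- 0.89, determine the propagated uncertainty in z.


For a product z = x*y, the relative uncertainty is:
uz/z = sqrt((ux/x)^2 + (uy/y)^2)
Relative uncertainties: ux/x = 2.4/94.5 = 0.025397
uy/y = 0.89/44.2 = 0.020136
z = 94.5 * 44.2 = 4176.9
uz = 4176.9 * sqrt(0.025397^2 + 0.020136^2) = 135.376

135.376


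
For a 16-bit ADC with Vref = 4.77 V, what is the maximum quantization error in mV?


The maximum quantization error is +/- LSB/2.
LSB = Vref / 2^n = 4.77 / 65536 = 7.278e-05 V
Max error = LSB / 2 = 7.278e-05 / 2 = 3.639e-05 V
Max error = 0.0364 mV

0.0364 mV


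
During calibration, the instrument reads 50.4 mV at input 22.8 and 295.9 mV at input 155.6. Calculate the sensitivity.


Sensitivity = (y2 - y1) / (x2 - x1).
S = (295.9 - 50.4) / (155.6 - 22.8)
S = 245.5 / 132.8
S = 1.8486 mV/unit

1.8486 mV/unit


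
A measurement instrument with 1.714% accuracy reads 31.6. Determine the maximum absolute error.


Absolute error = (accuracy% / 100) * reading.
Error = (1.714 / 100) * 31.6
Error = 0.01714 * 31.6
Error = 0.5416

0.5416


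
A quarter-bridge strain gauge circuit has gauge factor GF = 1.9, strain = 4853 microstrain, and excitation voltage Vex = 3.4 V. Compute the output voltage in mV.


Quarter bridge output: Vout = (GF * epsilon * Vex) / 4.
Vout = (1.9 * 4853e-6 * 3.4) / 4
Vout = 0.03135038 / 4 V
Vout = 0.00783759 V = 7.8376 mV

7.8376 mV


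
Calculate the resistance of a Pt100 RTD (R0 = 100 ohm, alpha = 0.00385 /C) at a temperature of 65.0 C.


The RTD equation: Rt = R0 * (1 + alpha * T).
Rt = 100 * (1 + 0.00385 * 65.0)
Rt = 100 * (1 + 0.25025)
Rt = 100 * 1.25025
Rt = 125.025 ohm

125.025 ohm


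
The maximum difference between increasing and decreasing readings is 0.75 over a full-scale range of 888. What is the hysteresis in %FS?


Hysteresis = (max difference / full scale) * 100%.
H = (0.75 / 888) * 100
H = 0.084 %FS

0.084 %FS


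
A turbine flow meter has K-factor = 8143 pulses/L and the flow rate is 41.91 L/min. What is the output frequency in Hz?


Frequency = K * Q / 60 (converting L/min to L/s).
f = 8143 * 41.91 / 60
f = 341273.13 / 60
f = 5687.89 Hz

5687.89 Hz


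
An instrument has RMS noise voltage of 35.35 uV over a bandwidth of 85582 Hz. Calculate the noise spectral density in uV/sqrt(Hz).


Noise spectral density = Vrms / sqrt(BW).
NSD = 35.35 / sqrt(85582)
NSD = 35.35 / 292.544
NSD = 0.1208 uV/sqrt(Hz)

0.1208 uV/sqrt(Hz)


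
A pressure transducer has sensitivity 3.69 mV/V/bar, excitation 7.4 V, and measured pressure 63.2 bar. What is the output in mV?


Output = sensitivity * Vex * P.
Vout = 3.69 * 7.4 * 63.2
Vout = 27.306 * 63.2
Vout = 1725.74 mV

1725.74 mV


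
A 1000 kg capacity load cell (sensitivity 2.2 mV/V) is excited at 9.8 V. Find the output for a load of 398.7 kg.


Vout = rated_output * Vex * (load / capacity).
Vout = 2.2 * 9.8 * (398.7 / 1000)
Vout = 2.2 * 9.8 * 0.3987
Vout = 8.596 mV

8.596 mV


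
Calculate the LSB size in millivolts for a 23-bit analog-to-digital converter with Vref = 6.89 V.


The resolution (LSB) of an ADC is Vref / 2^n.
LSB = 6.89 / 2^23
LSB = 6.89 / 8388608
LSB = 8.2e-07 V = 0.00082135 mV

0.00082135 mV


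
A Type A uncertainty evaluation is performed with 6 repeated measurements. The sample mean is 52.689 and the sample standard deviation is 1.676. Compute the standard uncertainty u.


The standard uncertainty for Type A evaluation is u = s / sqrt(n).
u = 1.676 / sqrt(6)
u = 1.676 / 2.4495
u = 0.6842

0.6842


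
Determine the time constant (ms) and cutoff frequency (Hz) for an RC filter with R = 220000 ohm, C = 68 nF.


Time constant: tau = R * C.
tau = 220000 * 6.80e-08 = 0.01496 s
tau = 14.96 ms
Cutoff frequency: fc = 1 / (2*pi*R*C).
fc = 1 / (2*pi*0.01496) = 10.64 Hz

tau = 14.96 ms, fc = 10.64 Hz


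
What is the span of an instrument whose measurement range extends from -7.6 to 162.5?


Span = upper range - lower range.
Span = 162.5 - (-7.6)
Span = 170.1

170.1


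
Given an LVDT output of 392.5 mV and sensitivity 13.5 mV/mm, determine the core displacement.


Displacement = Vout / sensitivity.
d = 392.5 / 13.5
d = 29.074 mm

29.074 mm


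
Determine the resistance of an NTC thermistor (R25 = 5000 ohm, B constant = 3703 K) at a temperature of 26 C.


NTC thermistor equation: Rt = R25 * exp(B * (1/T - 1/T25)).
T in Kelvin: 299.15 K, T25 = 298.15 K
1/T - 1/T25 = 1/299.15 - 1/298.15 = -1.121e-05
B * (1/T - 1/T25) = 3703 * -1.121e-05 = -0.0415
Rt = 5000 * exp(-0.0415) = 4796.7 ohm

4796.7 ohm


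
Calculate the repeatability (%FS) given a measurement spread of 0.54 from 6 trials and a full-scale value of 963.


Repeatability = (spread / full scale) * 100%.
R = (0.54 / 963) * 100
R = 0.056 %FS

0.056 %FS


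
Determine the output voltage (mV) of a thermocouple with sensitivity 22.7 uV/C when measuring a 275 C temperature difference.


The thermocouple output V = sensitivity * dT.
V = 22.7 uV/C * 275 C
V = 6242.5 uV
V = 6.242 mV

6.242 mV


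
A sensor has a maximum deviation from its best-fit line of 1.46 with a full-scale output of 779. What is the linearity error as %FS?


Linearity error = (max deviation / full scale) * 100%.
Linearity = (1.46 / 779) * 100
Linearity = 0.187 %FS

0.187 %FS


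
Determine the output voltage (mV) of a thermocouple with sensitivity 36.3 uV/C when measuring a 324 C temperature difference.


The thermocouple output V = sensitivity * dT.
V = 36.3 uV/C * 324 C
V = 11761.2 uV
V = 11.761 mV

11.761 mV


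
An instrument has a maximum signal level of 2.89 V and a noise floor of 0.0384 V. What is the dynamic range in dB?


Dynamic range = 20 * log10(Vmax / Vnoise).
DR = 20 * log10(2.89 / 0.0384)
DR = 20 * log10(75.26)
DR = 37.53 dB

37.53 dB


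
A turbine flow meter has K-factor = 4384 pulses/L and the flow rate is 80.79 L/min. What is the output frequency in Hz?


Frequency = K * Q / 60 (converting L/min to L/s).
f = 4384 * 80.79 / 60
f = 354183.36 / 60
f = 5903.06 Hz

5903.06 Hz


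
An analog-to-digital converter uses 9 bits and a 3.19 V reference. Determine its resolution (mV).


The resolution (LSB) of an ADC is Vref / 2^n.
LSB = 3.19 / 2^9
LSB = 3.19 / 512
LSB = 0.00623047 V = 6.23046875 mV

6.23046875 mV


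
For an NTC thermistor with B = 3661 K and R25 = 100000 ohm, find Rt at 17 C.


NTC thermistor equation: Rt = R25 * exp(B * (1/T - 1/T25)).
T in Kelvin: 290.15 K, T25 = 298.15 K
1/T - 1/T25 = 1/290.15 - 1/298.15 = 9.248e-05
B * (1/T - 1/T25) = 3661 * 9.248e-05 = 0.3386
Rt = 100000 * exp(0.3386) = 140292.2 ohm

140292.2 ohm


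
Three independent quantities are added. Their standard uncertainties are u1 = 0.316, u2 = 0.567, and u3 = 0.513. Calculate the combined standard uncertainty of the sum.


For a sum of independent quantities, uc = sqrt(u1^2 + u2^2 + u3^2).
uc = sqrt(0.316^2 + 0.567^2 + 0.513^2)
uc = sqrt(0.099856 + 0.321489 + 0.263169)
uc = 0.8274

0.8274


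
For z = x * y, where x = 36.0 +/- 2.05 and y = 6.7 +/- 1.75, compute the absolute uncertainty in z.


For a product z = x*y, the relative uncertainty is:
uz/z = sqrt((ux/x)^2 + (uy/y)^2)
Relative uncertainties: ux/x = 2.05/36.0 = 0.056944
uy/y = 1.75/6.7 = 0.261194
z = 36.0 * 6.7 = 241.2
uz = 241.2 * sqrt(0.056944^2 + 0.261194^2) = 64.48

64.48


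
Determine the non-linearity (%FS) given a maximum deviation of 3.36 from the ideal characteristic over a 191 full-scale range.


Linearity error = (max deviation / full scale) * 100%.
Linearity = (3.36 / 191) * 100
Linearity = 1.759 %FS

1.759 %FS


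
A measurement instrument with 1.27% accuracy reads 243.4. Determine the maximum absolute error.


Absolute error = (accuracy% / 100) * reading.
Error = (1.27 / 100) * 243.4
Error = 0.0127 * 243.4
Error = 3.0912

3.0912


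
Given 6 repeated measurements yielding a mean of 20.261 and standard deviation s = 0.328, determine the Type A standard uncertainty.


The standard uncertainty for Type A evaluation is u = s / sqrt(n).
u = 0.328 / sqrt(6)
u = 0.328 / 2.4495
u = 0.1339

0.1339


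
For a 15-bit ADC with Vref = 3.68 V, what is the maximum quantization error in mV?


The maximum quantization error is +/- LSB/2.
LSB = Vref / 2^n = 3.68 / 32768 = 0.0001123 V
Max error = LSB / 2 = 0.0001123 / 2 = 5.615e-05 V
Max error = 0.0562 mV

0.0562 mV


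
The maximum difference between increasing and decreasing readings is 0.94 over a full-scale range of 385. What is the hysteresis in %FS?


Hysteresis = (max difference / full scale) * 100%.
H = (0.94 / 385) * 100
H = 0.244 %FS

0.244 %FS


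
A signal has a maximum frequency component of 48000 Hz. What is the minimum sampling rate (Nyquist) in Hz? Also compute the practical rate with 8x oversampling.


By Nyquist theorem, fs_min = 2 * fmax.
fs_min = 2 * 48000 = 96000 Hz
Practical rate = 8 * fs_min = 8 * 96000 = 768000 Hz

fs_min = 96000 Hz, fs_practical = 768000 Hz


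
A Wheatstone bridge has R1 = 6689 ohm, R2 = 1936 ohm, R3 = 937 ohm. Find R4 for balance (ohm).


At balance: R1*R4 = R2*R3, so R4 = R2*R3/R1.
R4 = 1936 * 937 / 6689
R4 = 1814032 / 6689
R4 = 271.2 ohm

271.2 ohm


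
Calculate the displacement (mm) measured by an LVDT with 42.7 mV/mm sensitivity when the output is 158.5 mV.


Displacement = Vout / sensitivity.
d = 158.5 / 42.7
d = 3.712 mm

3.712 mm


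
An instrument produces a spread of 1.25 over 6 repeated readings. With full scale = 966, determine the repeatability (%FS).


Repeatability = (spread / full scale) * 100%.
R = (1.25 / 966) * 100
R = 0.129 %FS

0.129 %FS


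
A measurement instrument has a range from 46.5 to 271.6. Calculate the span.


Span = upper range - lower range.
Span = 271.6 - (46.5)
Span = 225.1

225.1


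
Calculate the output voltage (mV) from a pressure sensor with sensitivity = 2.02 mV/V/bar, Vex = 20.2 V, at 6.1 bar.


Output = sensitivity * Vex * P.
Vout = 2.02 * 20.2 * 6.1
Vout = 40.804 * 6.1
Vout = 248.9 mV

248.9 mV


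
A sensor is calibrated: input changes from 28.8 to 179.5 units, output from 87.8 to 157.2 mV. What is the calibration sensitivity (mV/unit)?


Sensitivity = (y2 - y1) / (x2 - x1).
S = (157.2 - 87.8) / (179.5 - 28.8)
S = 69.4 / 150.7
S = 0.4605 mV/unit

0.4605 mV/unit


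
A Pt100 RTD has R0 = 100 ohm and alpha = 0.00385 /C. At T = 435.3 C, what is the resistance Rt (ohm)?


The RTD equation: Rt = R0 * (1 + alpha * T).
Rt = 100 * (1 + 0.00385 * 435.3)
Rt = 100 * (1 + 1.675905)
Rt = 100 * 2.675905
Rt = 267.591 ohm

267.591 ohm


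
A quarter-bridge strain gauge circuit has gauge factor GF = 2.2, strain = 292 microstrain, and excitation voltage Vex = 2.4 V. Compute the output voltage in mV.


Quarter bridge output: Vout = (GF * epsilon * Vex) / 4.
Vout = (2.2 * 292e-6 * 2.4) / 4
Vout = 0.00154176 / 4 V
Vout = 0.00038544 V = 0.3854 mV

0.3854 mV


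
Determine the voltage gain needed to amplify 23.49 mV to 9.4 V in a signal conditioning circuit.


Gain = Vout / Vin (converting to same units).
G = 9.4 V / 23.49 mV
G = 9400.0 mV / 23.49 mV
G = 400.17

400.17


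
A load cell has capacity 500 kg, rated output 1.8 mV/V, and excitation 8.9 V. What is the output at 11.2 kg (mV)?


Vout = rated_output * Vex * (load / capacity).
Vout = 1.8 * 8.9 * (11.2 / 500)
Vout = 1.8 * 8.9 * 0.0224
Vout = 0.359 mV

0.359 mV


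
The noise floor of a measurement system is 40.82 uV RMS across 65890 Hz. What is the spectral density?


Noise spectral density = Vrms / sqrt(BW).
NSD = 40.82 / sqrt(65890)
NSD = 40.82 / 256.6905
NSD = 0.159 uV/sqrt(Hz)

0.159 uV/sqrt(Hz)


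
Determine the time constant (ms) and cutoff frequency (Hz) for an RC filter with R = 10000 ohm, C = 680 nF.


Time constant: tau = R * C.
tau = 10000 * 6.80e-07 = 0.0068 s
tau = 6.8 ms
Cutoff frequency: fc = 1 / (2*pi*R*C).
fc = 1 / (2*pi*0.0068) = 23.41 Hz

tau = 6.8 ms, fc = 23.41 Hz


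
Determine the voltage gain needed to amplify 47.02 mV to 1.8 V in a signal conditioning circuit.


Gain = Vout / Vin (converting to same units).
G = 1.8 V / 47.02 mV
G = 1800.0 mV / 47.02 mV
G = 38.28

38.28


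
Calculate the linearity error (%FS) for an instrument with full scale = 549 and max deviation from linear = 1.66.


Linearity error = (max deviation / full scale) * 100%.
Linearity = (1.66 / 549) * 100
Linearity = 0.302 %FS

0.302 %FS


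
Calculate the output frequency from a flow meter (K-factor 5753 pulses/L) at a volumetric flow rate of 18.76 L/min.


Frequency = K * Q / 60 (converting L/min to L/s).
f = 5753 * 18.76 / 60
f = 107926.28 / 60
f = 1798.77 Hz

1798.77 Hz


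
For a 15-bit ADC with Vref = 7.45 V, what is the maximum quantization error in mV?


The maximum quantization error is +/- LSB/2.
LSB = Vref / 2^n = 7.45 / 32768 = 0.00022736 V
Max error = LSB / 2 = 0.00022736 / 2 = 0.00011368 V
Max error = 0.1137 mV

0.1137 mV


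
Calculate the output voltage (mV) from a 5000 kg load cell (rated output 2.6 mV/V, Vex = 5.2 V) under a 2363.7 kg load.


Vout = rated_output * Vex * (load / capacity).
Vout = 2.6 * 5.2 * (2363.7 / 5000)
Vout = 2.6 * 5.2 * 0.47274
Vout = 6.391 mV

6.391 mV


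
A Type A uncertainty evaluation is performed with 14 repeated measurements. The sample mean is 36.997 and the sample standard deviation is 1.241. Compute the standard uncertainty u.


The standard uncertainty for Type A evaluation is u = s / sqrt(n).
u = 1.241 / sqrt(14)
u = 1.241 / 3.7417
u = 0.3317

0.3317


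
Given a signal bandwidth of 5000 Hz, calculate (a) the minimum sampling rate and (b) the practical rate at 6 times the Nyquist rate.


By Nyquist theorem, fs_min = 2 * fmax.
fs_min = 2 * 5000 = 10000 Hz
Practical rate = 6 * fs_min = 6 * 10000 = 60000 Hz

fs_min = 10000 Hz, fs_practical = 60000 Hz


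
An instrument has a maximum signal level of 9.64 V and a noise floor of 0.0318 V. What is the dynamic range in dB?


Dynamic range = 20 * log10(Vmax / Vnoise).
DR = 20 * log10(9.64 / 0.0318)
DR = 20 * log10(303.14)
DR = 49.63 dB

49.63 dB


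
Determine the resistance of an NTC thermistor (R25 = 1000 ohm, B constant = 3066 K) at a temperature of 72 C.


NTC thermistor equation: Rt = R25 * exp(B * (1/T - 1/T25)).
T in Kelvin: 345.15 K, T25 = 298.15 K
1/T - 1/T25 = 1/345.15 - 1/298.15 = -0.00045673
B * (1/T - 1/T25) = 3066 * -0.00045673 = -1.4003
Rt = 1000 * exp(-1.4003) = 246.5 ohm

246.5 ohm


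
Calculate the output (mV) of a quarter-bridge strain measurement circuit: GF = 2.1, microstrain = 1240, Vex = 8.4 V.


Quarter bridge output: Vout = (GF * epsilon * Vex) / 4.
Vout = (2.1 * 1240e-6 * 8.4) / 4
Vout = 0.0218736 / 4 V
Vout = 0.0054684 V = 5.4684 mV

5.4684 mV


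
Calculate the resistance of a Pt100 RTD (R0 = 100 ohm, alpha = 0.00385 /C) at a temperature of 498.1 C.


The RTD equation: Rt = R0 * (1 + alpha * T).
Rt = 100 * (1 + 0.00385 * 498.1)
Rt = 100 * (1 + 1.917685)
Rt = 100 * 2.917685
Rt = 291.769 ohm

291.769 ohm


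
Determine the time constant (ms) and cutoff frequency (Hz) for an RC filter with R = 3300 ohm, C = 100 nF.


Time constant: tau = R * C.
tau = 3300 * 1.00e-07 = 0.00033 s
tau = 0.33 ms
Cutoff frequency: fc = 1 / (2*pi*R*C).
fc = 1 / (2*pi*0.00033) = 482.29 Hz

tau = 0.33 ms, fc = 482.29 Hz


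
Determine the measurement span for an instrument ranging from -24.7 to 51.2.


Span = upper range - lower range.
Span = 51.2 - (-24.7)
Span = 75.9

75.9


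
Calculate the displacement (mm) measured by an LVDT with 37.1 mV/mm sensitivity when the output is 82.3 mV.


Displacement = Vout / sensitivity.
d = 82.3 / 37.1
d = 2.218 mm

2.218 mm


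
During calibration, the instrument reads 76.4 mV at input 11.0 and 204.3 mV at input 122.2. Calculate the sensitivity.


Sensitivity = (y2 - y1) / (x2 - x1).
S = (204.3 - 76.4) / (122.2 - 11.0)
S = 127.9 / 111.2
S = 1.1502 mV/unit

1.1502 mV/unit


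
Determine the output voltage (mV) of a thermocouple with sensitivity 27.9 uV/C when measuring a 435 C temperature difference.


The thermocouple output V = sensitivity * dT.
V = 27.9 uV/C * 435 C
V = 12136.5 uV
V = 12.136 mV

12.136 mV


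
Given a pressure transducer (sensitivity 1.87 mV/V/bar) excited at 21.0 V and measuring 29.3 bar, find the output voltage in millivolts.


Output = sensitivity * Vex * P.
Vout = 1.87 * 21.0 * 29.3
Vout = 39.27 * 29.3
Vout = 1150.61 mV

1150.61 mV


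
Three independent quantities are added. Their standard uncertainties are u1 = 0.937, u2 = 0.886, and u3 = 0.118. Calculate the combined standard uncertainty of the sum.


For a sum of independent quantities, uc = sqrt(u1^2 + u2^2 + u3^2).
uc = sqrt(0.937^2 + 0.886^2 + 0.118^2)
uc = sqrt(0.877969 + 0.784996 + 0.013924)
uc = 1.2949

1.2949


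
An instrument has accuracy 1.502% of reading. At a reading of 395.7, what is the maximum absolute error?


Absolute error = (accuracy% / 100) * reading.
Error = (1.502 / 100) * 395.7
Error = 0.01502 * 395.7
Error = 5.9434

5.9434


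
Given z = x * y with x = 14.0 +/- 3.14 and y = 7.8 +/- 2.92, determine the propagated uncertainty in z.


For a product z = x*y, the relative uncertainty is:
uz/z = sqrt((ux/x)^2 + (uy/y)^2)
Relative uncertainties: ux/x = 3.14/14.0 = 0.224286
uy/y = 2.92/7.8 = 0.374359
z = 14.0 * 7.8 = 109.2
uz = 109.2 * sqrt(0.224286^2 + 0.374359^2) = 47.655

47.655


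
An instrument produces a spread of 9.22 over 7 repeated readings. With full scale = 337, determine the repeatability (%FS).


Repeatability = (spread / full scale) * 100%.
R = (9.22 / 337) * 100
R = 2.736 %FS

2.736 %FS


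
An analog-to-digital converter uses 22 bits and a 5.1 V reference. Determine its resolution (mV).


The resolution (LSB) of an ADC is Vref / 2^n.
LSB = 5.1 / 2^22
LSB = 5.1 / 4194304
LSB = 1.22e-06 V = 0.00121593 mV

0.00121593 mV


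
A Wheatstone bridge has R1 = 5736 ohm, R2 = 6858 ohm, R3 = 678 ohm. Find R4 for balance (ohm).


At balance: R1*R4 = R2*R3, so R4 = R2*R3/R1.
R4 = 6858 * 678 / 5736
R4 = 4649724 / 5736
R4 = 810.62 ohm

810.62 ohm


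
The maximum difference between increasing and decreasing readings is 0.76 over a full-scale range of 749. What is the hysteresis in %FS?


Hysteresis = (max difference / full scale) * 100%.
H = (0.76 / 749) * 100
H = 0.101 %FS

0.101 %FS


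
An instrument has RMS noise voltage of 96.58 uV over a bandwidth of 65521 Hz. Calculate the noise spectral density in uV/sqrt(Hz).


Noise spectral density = Vrms / sqrt(BW).
NSD = 96.58 / sqrt(65521)
NSD = 96.58 / 255.9707
NSD = 0.3773 uV/sqrt(Hz)

0.3773 uV/sqrt(Hz)


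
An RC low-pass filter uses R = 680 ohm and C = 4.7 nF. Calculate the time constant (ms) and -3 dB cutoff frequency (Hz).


Time constant: tau = R * C.
tau = 680 * 4.70e-09 = 3.196e-06 s
tau = 0.0032 ms
Cutoff frequency: fc = 1 / (2*pi*R*C).
fc = 1 / (2*pi*3.196e-06) = 49798.17 Hz

tau = 0.0032 ms, fc = 49798.17 Hz


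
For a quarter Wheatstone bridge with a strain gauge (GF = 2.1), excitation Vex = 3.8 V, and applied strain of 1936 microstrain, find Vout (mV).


Quarter bridge output: Vout = (GF * epsilon * Vex) / 4.
Vout = (2.1 * 1936e-6 * 3.8) / 4
Vout = 0.01544928 / 4 V
Vout = 0.00386232 V = 3.8623 mV

3.8623 mV


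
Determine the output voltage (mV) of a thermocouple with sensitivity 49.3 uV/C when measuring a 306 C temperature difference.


The thermocouple output V = sensitivity * dT.
V = 49.3 uV/C * 306 C
V = 15085.8 uV
V = 15.086 mV

15.086 mV
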